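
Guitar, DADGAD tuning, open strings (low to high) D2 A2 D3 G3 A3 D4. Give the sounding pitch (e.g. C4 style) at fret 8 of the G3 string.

D♯4

G3 is MIDI 55. Adding 8 gives 63, which is D♯4.
(Equivalently spelled E♭4.)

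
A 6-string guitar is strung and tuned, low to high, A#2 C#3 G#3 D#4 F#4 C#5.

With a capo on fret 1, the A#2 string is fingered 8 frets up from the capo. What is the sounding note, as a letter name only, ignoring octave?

G

The capo raises the open A#2 by 1 semitone to B2; fretting 8 more gives A#2 + 1 + 8 = A#2 + 9 semitones, landing on G.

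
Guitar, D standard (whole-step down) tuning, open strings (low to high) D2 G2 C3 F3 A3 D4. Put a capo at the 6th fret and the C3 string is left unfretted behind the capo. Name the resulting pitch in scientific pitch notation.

F#3

The capo raises the open C3 by 6 semitones to F#3; fretting 0 more gives C3 + 6 + 0 = C3 + 6 semitones = F#3.
(Also written Gb.)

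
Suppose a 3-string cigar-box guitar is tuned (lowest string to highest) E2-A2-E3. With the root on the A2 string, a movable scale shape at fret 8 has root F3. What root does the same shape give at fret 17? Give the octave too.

D4

Moving from fret 8 to fret 17 shifts the root by 9 semitones.
F3 up 9 semitones is D4.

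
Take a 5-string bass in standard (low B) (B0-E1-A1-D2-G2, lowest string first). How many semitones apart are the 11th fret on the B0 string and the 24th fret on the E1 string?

B0 at fret 11 → A#1 (MIDI 34); E1 at fret 24 → E3 (MIDI 52).
34 − 52 = -18, so the two pitches are 18 semitones apart, with E3 the higher.

18 semitones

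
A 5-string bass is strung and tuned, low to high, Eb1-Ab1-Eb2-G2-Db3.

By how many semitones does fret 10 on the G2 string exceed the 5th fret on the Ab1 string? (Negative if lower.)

16 semitones

G2 at fret 10 → F3 (MIDI 53); Ab1 at fret 5 → Db2 (MIDI 37).
53 − 37 = 16, so the two pitches are 16 semitones apart.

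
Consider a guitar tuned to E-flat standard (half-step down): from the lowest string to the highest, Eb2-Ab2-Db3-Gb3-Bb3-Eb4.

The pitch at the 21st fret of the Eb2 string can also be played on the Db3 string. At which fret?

11

Fret 21 on Eb2 is MIDI 39 + 21 = 60 (C4). On the Db3 string (open MIDI 49), that pitch is 60 − 49 = fret 11.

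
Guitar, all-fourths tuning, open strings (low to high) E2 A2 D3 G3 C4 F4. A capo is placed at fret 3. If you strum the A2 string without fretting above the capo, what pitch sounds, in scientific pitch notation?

The capo raises the open A2 by 3 semitones to C3; fretting 0 more gives A2 + 3 + 0 = A2 + 3 semitones = C3.

C3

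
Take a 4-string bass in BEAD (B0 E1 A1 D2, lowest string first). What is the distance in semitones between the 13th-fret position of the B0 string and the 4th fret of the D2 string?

6 semitones

B0 at fret 13 → C2 (MIDI 36); D2 at fret 4 → F#2 (MIDI 42).
36 − 42 = -6, so the two pitches are 6 semitones apart, with F#2 the higher.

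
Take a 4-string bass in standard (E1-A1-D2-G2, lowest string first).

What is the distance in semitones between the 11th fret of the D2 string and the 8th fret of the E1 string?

13 semitones

D2 at fret 11 → C#3 (MIDI 49); E1 at fret 8 → C2 (MIDI 36).
49 − 36 = 13, so the two pitches are 13 semitones apart, with C#3 the higher.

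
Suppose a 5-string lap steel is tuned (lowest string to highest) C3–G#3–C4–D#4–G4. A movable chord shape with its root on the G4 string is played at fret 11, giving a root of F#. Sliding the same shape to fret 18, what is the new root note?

C#

Moving from fret 11 to fret 18 shifts the root by 7 semitones.
F# up 7 semitones is C#.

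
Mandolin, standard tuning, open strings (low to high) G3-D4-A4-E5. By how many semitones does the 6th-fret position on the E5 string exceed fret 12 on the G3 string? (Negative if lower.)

E5 at fret 6 → A#5 (MIDI 82); G3 at fret 12 → G4 (MIDI 67).
82 − 67 = 15, so the two pitches are 15 semitones apart.

15 semitones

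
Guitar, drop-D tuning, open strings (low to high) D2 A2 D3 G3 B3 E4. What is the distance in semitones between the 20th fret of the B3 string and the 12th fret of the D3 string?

B3 at fret 20 → G5 (MIDI 79); D3 at fret 12 → D4 (MIDI 62).
79 − 62 = 17, so the two pitches are 17 semitones apart, with G5 the higher.

17 semitones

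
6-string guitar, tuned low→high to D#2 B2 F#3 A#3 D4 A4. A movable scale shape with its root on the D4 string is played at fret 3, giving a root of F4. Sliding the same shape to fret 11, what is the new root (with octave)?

Moving from fret 3 to fret 11 shifts the root by 8 semitones.
F4 up 8 semitones is C#5.

C#5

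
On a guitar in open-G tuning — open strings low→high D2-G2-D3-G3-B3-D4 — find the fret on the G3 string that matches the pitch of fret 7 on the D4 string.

Fret 7 on D4 is MIDI 62 + 7 = 69 (A4). On the G3 string (open MIDI 55), that pitch is 69 − 55 = fret 14.

14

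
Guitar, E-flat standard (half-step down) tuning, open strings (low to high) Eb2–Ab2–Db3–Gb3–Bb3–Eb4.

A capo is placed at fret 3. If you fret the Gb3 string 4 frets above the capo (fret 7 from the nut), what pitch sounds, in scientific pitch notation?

The capo raises the open Gb3 by 3 semitones to A3; fretting 4 more gives Gb3 + 3 + 4 = Gb3 + 7 semitones = Db4.

Db4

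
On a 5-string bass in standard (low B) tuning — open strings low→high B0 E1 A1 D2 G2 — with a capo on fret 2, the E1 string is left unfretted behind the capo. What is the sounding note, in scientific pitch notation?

The capo raises the open E1 by 2 semitones to F#1; fretting 0 more gives E1 + 2 + 0 = E1 + 2 semitones = F#1.
(Also written Gb.)

F#1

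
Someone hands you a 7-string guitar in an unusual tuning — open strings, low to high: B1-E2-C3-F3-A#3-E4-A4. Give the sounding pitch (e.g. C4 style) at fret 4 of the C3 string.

The open C3 string plus 4 semitones: C–C#–D–D#–E.
No B→C boundary is crossed, so the octave stays at 3.

E3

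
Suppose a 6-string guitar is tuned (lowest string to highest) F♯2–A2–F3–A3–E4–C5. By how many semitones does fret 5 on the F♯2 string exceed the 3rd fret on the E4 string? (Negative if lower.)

-20 semitones

F♯2 at fret 5 → B2 (MIDI 47); E4 at fret 3 → G4 (MIDI 67).
47 − 67 = -20, so the two pitches are 20 semitones apart.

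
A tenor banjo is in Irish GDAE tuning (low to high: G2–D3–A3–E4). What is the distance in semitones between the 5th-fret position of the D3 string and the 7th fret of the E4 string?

D3 at fret 5 → G3 (MIDI 55); E4 at fret 7 → B4 (MIDI 71).
55 − 71 = -16, so the two pitches are 16 semitones apart, with B4 the higher.

16 semitones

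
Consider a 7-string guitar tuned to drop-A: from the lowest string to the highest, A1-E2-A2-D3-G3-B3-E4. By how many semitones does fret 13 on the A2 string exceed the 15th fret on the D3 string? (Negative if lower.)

A2 at fret 13 → A♯3 (MIDI 58); D3 at fret 15 → F4 (MIDI 65).
58 − 65 = -7, so the two pitches are 7 semitones apart.

-7 semitones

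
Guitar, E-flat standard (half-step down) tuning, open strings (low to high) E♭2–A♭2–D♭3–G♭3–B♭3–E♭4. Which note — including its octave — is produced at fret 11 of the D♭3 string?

The open D♭3 string plus 11 semitones: Db–D–Eb–E–…–Bb–B–C.
The walk passes from B into C once, so the octave number goes from 3 to 4.

C4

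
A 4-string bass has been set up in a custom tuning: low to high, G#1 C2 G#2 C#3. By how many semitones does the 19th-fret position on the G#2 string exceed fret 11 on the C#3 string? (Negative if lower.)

G#2 at fret 19 → D#4 (MIDI 63); C#3 at fret 11 → C4 (MIDI 60).
63 − 60 = 3, so the two pitches are 3 semitones apart.

3 semitones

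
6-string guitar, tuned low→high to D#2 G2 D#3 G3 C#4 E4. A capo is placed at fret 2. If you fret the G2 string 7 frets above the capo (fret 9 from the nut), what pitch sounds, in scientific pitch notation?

The capo raises the open G2 by 2 semitones to A2; fretting 7 more gives G2 + 2 + 7 = G2 + 9 semitones = E3.

E3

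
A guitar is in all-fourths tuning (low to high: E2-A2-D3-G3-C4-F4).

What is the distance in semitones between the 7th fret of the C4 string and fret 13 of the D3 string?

4 semitones

C4 at fret 7 → G4 (MIDI 67); D3 at fret 13 → D♯4 (MIDI 63).
67 − 63 = 4, so the two pitches are 4 semitones apart, with G4 the higher.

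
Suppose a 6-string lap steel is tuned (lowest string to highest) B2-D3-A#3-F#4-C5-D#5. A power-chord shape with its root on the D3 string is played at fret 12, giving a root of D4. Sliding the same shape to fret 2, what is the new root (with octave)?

Moving from fret 12 to fret 2 shifts the root by -10 semitones.
D4 down 10 semitones is E3.

E3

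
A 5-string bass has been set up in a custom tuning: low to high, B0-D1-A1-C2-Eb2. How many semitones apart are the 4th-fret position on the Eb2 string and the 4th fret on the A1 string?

Eb2 at fret 4 → G2 (MIDI 43); A1 at fret 4 → Db2 (MIDI 37).
43 − 37 = 6, so the two pitches are 6 semitones apart, with G2 the higher.

6 semitones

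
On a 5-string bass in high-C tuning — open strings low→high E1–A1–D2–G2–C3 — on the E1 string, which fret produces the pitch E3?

24

E3 is 24 semitones above the open E1 (E–F–F#–G–…–D–D#–E), so it sits at fret 24.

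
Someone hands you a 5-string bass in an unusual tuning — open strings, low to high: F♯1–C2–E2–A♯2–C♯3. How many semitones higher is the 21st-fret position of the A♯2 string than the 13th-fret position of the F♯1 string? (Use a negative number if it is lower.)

24 semitones

A♯2 at fret 21 → G4 (MIDI 67); F♯1 at fret 13 → G2 (MIDI 43).
67 − 43 = 24, so the two pitches are 24 semitones apart.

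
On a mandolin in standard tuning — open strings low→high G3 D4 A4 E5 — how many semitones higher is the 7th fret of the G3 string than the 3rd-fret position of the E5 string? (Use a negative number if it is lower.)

G3 at fret 7 → D4 (MIDI 62); E5 at fret 3 → G5 (MIDI 79).
62 − 79 = -17, so the two pitches are 17 semitones apart.

-17 semitones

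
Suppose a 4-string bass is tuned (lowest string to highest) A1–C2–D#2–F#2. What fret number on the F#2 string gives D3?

D3 is 8 semitones above the open F#2 (F#–G–G#–A–A#–B–C–C#–D), so it sits at fret 8.

8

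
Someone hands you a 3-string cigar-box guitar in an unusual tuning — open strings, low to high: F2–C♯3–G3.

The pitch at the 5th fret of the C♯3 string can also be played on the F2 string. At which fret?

C♯3 at fret 5 is C♯3 + 5 semitones = F♯3.
The open F2 string is 8 semitones below the open C♯3, so the same pitch on the F2 string lies at fret 5 + 8 = 13.

13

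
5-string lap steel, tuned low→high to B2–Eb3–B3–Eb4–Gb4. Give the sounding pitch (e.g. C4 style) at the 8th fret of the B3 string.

G4

The open B3 string plus 8 semitones: B–C–Db–D–Eb–E–F–Gb–G.
The walk passes from B into C once, so the octave number goes from 3 to 4.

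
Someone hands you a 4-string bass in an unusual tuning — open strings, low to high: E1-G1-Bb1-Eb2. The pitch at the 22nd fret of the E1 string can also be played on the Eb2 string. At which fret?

11

E1 at fret 22 is E1 + 22 semitones = D3.
The open Eb2 string is 11 semitones above the open E1, so the same pitch on the Eb2 string lies at fret 22 − 11 = 11.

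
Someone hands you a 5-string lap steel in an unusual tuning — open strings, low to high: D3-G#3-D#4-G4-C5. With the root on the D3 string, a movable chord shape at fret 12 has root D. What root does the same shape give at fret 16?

Moving from fret 12 to fret 16 shifts the root by 4 semitones.
D up 4 semitones is F#.

F#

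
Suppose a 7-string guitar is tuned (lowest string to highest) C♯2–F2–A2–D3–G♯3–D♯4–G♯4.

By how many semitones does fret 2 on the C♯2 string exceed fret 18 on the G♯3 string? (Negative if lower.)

C♯2 at fret 2 → D♯2 (MIDI 39); G♯3 at fret 18 → D5 (MIDI 74).
39 − 74 = -35, so the two pitches are 35 semitones apart.

-35 semitones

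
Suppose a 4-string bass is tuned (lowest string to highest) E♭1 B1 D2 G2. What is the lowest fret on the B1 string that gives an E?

From B1, count semitones up the chromatic scale until reaching E: B–C–Db–D–Eb–E — 5 steps.

5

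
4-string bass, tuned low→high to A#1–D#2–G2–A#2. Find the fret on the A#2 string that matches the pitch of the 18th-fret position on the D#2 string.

11

D#2 at fret 18 is D#2 + 18 semitones = A3.
The open A#2 string is 7 semitones above the open D#2, so the same pitch on the A#2 string lies at fret 18 − 7 = 11.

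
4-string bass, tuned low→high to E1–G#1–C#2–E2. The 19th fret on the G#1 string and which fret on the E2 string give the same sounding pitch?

Fret 19 on G#1 is MIDI 32 + 19 = 51 (D#3). On the E2 string (open MIDI 40), that pitch is 51 − 40 = fret 11.

11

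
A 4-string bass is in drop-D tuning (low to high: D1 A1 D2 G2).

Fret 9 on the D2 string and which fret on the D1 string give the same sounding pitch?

21

D2 at fret 9 is D2 + 9 semitones = B2.
The open D1 string is 12 semitones below the open D2, so the same pitch on the D1 string lies at fret 9 + 12 = 21.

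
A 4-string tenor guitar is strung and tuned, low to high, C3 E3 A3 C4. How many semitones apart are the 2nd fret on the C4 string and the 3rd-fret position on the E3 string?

7 semitones

C4 at fret 2 → D4 (MIDI 62); E3 at fret 3 → G3 (MIDI 55).
62 − 55 = 7, so the two pitches are 7 semitones apart, with D4 the higher.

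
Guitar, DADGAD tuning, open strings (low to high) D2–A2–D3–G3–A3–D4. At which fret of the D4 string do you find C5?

C5 is 10 semitones above the open D4 (D–D#–E–F–…–A#–B–C), so it sits at fret 10.

10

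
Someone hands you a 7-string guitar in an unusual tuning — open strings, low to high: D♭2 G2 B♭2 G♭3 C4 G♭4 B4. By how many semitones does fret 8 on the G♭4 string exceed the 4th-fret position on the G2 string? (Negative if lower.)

27 semitones

G♭4 at fret 8 → D5 (MIDI 74); G2 at fret 4 → B2 (MIDI 47).
74 − 47 = 27, so the two pitches are 27 semitones apart.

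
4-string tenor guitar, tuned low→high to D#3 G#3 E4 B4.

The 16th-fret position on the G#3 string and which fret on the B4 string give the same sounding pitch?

G#3 at fret 16 is G#3 + 16 semitones = C5.
The open B4 string is 15 semitones above the open G#3, so the same pitch on the B4 string lies at fret 16 − 15 = 1.

1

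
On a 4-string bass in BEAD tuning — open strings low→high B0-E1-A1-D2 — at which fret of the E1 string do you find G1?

3

G1 is 3 semitones above the open E1 (E–F–F#–G), so it sits at fret 3.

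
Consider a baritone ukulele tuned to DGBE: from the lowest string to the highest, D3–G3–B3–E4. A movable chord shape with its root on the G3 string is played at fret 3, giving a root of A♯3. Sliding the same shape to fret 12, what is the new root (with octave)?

Moving from fret 3 to fret 12 shifts the root by 9 semitones.
A♯3 up 9 semitones is G4.

G4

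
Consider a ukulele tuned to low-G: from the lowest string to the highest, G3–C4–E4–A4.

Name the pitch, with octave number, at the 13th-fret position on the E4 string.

F5

E4 is MIDI 64. Adding 13 gives 77, which is F5.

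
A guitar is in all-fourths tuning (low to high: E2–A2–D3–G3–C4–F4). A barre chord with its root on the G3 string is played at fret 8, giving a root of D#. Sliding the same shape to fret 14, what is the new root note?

A

Moving from fret 8 to fret 14 shifts the root by 6 semitones.
D# up 6 semitones is A.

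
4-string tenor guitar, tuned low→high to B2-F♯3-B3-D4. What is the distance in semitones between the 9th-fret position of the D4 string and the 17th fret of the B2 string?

D4 at fret 9 → B4 (MIDI 71); B2 at fret 17 → E4 (MIDI 64).
71 − 64 = 7, so the two pitches are 7 semitones apart, with B4 the higher.

7 semitones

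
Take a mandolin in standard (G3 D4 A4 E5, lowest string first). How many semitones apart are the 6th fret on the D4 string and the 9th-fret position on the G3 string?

4 semitones

D4 at fret 6 → G#4 (MIDI 68); G3 at fret 9 → E4 (MIDI 64).
68 − 64 = 4, so the two pitches are 4 semitones apart, with G#4 the higher.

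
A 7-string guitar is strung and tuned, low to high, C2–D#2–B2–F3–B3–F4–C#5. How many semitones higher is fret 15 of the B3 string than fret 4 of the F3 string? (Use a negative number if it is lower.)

B3 at fret 15 → D5 (MIDI 74); F3 at fret 4 → A3 (MIDI 57).
74 − 57 = 17, so the two pitches are 17 semitones apart.

17 semitones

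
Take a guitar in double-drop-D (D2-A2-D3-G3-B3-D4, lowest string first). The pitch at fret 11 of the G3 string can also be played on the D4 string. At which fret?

4

Fret 11 on G3 is MIDI 55 + 11 = 66 (F♯4). On the D4 string (open MIDI 62), that pitch is 66 − 62 = fret 4.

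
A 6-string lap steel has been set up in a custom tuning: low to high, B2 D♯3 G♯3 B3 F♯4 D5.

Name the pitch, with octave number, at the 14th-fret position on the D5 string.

D5 is MIDI 74. Adding 14 gives 88, which is E6.

E6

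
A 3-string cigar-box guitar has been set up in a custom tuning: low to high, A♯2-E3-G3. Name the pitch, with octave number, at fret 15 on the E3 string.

G4

Each fret is one semitone, so E3 + 15 = G4.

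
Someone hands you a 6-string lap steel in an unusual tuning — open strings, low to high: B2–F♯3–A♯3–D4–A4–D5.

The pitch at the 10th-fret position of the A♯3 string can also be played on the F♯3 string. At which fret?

Fret 10 on A♯3 is MIDI 58 + 10 = 68 (G♯4). On the F♯3 string (open MIDI 54), that pitch is 68 − 54 = fret 14.

14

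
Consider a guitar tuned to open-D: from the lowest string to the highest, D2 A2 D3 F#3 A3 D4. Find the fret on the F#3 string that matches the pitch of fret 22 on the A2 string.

13

A2 at fret 22 is A2 + 22 semitones = G4.
The open F#3 string is 9 semitones above the open A2, so the same pitch on the F#3 string lies at fret 22 − 9 = 13.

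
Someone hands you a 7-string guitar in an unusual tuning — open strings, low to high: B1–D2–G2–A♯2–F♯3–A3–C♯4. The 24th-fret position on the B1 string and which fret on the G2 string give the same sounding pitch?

16

Fret 24 on B1 is MIDI 35 + 24 = 59 (B3). On the G2 string (open MIDI 43), that pitch is 59 − 43 = fret 16.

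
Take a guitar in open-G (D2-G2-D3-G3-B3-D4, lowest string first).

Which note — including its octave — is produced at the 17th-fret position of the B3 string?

E5

The open B3 string plus 17 semitones: B–C–C#–D–…–D–D#–E.
The walk passes from B into C 2 times, so the octave number goes from 3 to 5.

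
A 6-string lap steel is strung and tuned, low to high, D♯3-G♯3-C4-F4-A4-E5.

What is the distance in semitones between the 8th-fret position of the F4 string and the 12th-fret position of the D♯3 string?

10 semitones

F4 at fret 8 → C♯5 (MIDI 73); D♯3 at fret 12 → D♯4 (MIDI 63).
73 − 63 = 10, so the two pitches are 10 semitones apart, with C♯5 the higher.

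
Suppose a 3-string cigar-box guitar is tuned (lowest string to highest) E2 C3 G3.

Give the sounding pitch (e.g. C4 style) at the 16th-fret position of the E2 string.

E2 is MIDI 40. Adding 16 gives 56, which is A♭3.

A♭3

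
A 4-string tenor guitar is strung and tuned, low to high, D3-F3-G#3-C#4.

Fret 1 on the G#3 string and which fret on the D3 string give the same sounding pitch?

Fret 1 on G#3 is MIDI 56 + 1 = 57 (A3). On the D3 string (open MIDI 50), that pitch is 57 − 50 = fret 7.

7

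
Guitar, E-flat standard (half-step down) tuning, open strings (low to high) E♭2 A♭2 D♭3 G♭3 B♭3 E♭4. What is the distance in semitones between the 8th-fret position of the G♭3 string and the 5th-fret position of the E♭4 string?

6 semitones

G♭3 at fret 8 → D4 (MIDI 62); E♭4 at fret 5 → A♭4 (MIDI 68).
62 − 68 = -6, so the two pitches are 6 semitones apart, with A♭4 the higher.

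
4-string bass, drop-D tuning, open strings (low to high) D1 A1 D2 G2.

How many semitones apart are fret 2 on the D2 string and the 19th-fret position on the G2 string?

D2 at fret 2 → E2 (MIDI 40); G2 at fret 19 → D4 (MIDI 62).
40 − 62 = -22, so the two pitches are 22 semitones apart, with D4 the higher.

22 semitones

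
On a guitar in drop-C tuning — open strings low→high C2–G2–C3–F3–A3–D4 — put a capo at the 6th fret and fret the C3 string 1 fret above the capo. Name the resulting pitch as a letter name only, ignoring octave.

The capo raises the open C3 by 6 semitones to F#3; fretting 1 more gives C3 + 6 + 1 = C3 + 7 semitones, landing on G.

G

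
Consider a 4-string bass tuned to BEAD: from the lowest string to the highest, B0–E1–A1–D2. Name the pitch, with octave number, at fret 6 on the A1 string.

D#2

Each fret is one semitone, so A1 + 6 = D#2.
(Equivalently spelled Eb2.)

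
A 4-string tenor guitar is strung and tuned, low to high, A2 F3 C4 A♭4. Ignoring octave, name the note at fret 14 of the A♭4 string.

The open A♭4 string plus 14 semitones: Ab–A–Bb–B–…–Ab–A–Bb.
(Equivalently spelled A♯.)

B♭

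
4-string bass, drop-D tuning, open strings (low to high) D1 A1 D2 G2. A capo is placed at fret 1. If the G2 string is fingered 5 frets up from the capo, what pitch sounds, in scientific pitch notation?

The capo raises the open G2 by 1 semitone to G#2; fretting 5 more gives G2 + 1 + 5 = G2 + 6 semitones = C#3.

C#3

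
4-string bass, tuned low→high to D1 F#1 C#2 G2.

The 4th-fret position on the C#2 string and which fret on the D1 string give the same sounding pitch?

C#2 at fret 4 is C#2 + 4 semitones = F2.
The open D1 string is 11 semitones below the open C#2, so the same pitch on the D1 string lies at fret 4 + 11 = 15.

15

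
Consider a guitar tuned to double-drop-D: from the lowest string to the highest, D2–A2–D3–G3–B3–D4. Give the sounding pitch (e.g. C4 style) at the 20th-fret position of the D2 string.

A♯3

Each fret is one semitone, so D2 + 20 = A♯3.
(Equivalently spelled B♭3.)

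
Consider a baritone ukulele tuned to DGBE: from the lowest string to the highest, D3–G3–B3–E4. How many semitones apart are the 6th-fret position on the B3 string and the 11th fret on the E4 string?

10 semitones

B3 at fret 6 → F4 (MIDI 65); E4 at fret 11 → D#5 (MIDI 75).
65 − 75 = -10, so the two pitches are 10 semitones apart, with D#5 the higher.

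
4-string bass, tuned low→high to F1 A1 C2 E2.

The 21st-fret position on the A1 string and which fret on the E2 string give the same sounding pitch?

14

A1 at fret 21 is A1 + 21 semitones = F#3.
The open E2 string is 7 semitones above the open A1, so the same pitch on the E2 string lies at fret 21 − 7 = 14.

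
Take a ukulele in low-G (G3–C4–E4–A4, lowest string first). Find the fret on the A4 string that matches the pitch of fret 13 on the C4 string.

C4 at fret 13 is C4 + 13 semitones = C#5.
The open A4 string is 9 semitones above the open C4, so the same pitch on the A4 string lies at fret 13 − 9 = 4.

4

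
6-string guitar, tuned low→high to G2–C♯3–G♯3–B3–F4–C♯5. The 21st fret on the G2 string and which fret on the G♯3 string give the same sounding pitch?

8

Fret 21 on G2 is MIDI 43 + 21 = 64 (E4). On the G♯3 string (open MIDI 56), that pitch is 64 − 56 = fret 8.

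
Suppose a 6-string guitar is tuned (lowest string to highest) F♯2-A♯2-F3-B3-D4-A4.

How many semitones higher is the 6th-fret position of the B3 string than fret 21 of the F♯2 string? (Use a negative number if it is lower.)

B3 at fret 6 → F4 (MIDI 65); F♯2 at fret 21 → D♯4 (MIDI 63).
65 − 63 = 2, so the two pitches are 2 semitones apart.

2 semitones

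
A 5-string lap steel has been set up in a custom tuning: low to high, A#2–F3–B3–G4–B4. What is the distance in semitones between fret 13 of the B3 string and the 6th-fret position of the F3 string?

B3 at fret 13 → C5 (MIDI 72); F3 at fret 6 → B3 (MIDI 59).
72 − 59 = 13, so the two pitches are 13 semitones apart, with C5 the higher.

13 semitones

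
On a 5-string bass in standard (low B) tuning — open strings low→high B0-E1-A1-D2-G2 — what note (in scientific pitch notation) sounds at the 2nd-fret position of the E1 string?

E1 is MIDI 28. Adding 2 gives 30, which is F♯1.
(Equivalently spelled G♭1.)

F♯1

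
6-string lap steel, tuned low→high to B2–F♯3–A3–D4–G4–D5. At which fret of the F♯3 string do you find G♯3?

2

G♯3 is 2 semitones above the open F♯3 (F#–G–G#), so it sits at fret 2.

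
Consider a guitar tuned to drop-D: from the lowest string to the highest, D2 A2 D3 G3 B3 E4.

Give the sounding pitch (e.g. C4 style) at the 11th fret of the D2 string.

The open D2 string plus 11 semitones: D–D#–E–F–…–B–C–C#.
The walk passes from B into C once, so the octave number goes from 2 to 3.
(Equivalently spelled Db3.)

C#3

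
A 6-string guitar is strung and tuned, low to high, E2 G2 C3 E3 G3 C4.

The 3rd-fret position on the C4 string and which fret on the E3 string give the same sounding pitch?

11

C4 at fret 3 is C4 + 3 semitones = D♯4.
The open E3 string is 8 semitones below the open C4, so the same pitch on the E3 string lies at fret 3 + 8 = 11.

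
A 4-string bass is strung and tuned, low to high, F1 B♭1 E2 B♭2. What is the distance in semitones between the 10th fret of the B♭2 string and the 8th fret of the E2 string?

8 semitones

B♭2 at fret 10 → A♭3 (MIDI 56); E2 at fret 8 → C3 (MIDI 48).
56 − 48 = 8, so the two pitches are 8 semitones apart, with A♭3 the higher.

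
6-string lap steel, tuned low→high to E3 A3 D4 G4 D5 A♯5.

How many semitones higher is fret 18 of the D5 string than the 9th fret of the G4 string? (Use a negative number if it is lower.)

D5 at fret 18 → G♯6 (MIDI 92); G4 at fret 9 → E5 (MIDI 76).
92 − 76 = 16, so the two pitches are 16 semitones apart.

16 semitones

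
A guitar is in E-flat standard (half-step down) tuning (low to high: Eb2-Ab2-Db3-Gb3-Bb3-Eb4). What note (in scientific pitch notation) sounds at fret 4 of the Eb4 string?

The open Eb4 string plus 4 semitones: Eb–E–F–Gb–G.
No B→C boundary is crossed, so the octave stays at 4.

G4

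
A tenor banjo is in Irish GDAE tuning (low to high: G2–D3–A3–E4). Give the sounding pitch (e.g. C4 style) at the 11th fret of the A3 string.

G♯4

Each fret is one semitone, so A3 + 11 = G♯4.
(Equivalently spelled A♭4.)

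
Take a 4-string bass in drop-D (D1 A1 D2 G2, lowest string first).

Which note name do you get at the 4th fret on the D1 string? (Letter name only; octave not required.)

F#

Each fret is one semitone, so D1 + 4 = F#.
(Equivalently spelled Gb.)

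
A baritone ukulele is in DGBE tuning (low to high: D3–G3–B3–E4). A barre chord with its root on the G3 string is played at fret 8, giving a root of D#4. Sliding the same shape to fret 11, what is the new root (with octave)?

Moving from fret 8 to fret 11 shifts the root by 3 semitones.
D#4 up 3 semitones is F#4.

F#4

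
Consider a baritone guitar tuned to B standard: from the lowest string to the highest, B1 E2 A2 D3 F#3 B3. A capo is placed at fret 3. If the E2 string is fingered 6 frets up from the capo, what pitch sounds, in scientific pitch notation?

C#3

The capo raises the open E2 by 3 semitones to G2; fretting 6 more gives E2 + 3 + 6 = E2 + 9 semitones = C#3.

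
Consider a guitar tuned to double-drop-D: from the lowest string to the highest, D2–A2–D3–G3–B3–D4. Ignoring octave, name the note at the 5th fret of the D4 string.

G

The open D4 string plus 5 semitones: D–D#–E–F–F#–G.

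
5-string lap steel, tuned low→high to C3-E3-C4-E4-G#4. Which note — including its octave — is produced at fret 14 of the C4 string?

D5

Each fret is one semitone, so C4 + 14 = D5.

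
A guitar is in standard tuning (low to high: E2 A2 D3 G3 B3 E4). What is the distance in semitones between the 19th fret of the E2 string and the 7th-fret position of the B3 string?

E2 at fret 19 → B3 (MIDI 59); B3 at fret 7 → F#4 (MIDI 66).
59 − 66 = -7, so the two pitches are 7 semitones apart, with F#4 the higher.

7 semitones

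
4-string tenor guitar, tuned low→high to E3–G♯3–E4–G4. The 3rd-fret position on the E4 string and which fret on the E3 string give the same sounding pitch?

15

E4 at fret 3 is E4 + 3 semitones = G4.
The open E3 string is 12 semitones below the open E4, so the same pitch on the E3 string lies at fret 3 + 12 = 15.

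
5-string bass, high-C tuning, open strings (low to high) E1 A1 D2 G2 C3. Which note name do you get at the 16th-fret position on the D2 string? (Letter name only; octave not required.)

F#

Each fret is one semitone, so D2 + 16 = F#.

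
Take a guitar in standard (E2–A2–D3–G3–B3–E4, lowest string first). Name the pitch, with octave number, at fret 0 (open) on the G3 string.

G3

Fret 0 is the open string itself, so the pitch is just G3.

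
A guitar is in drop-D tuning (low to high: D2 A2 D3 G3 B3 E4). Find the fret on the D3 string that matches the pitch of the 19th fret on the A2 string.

A2 at fret 19 is A2 + 19 semitones = E4.
The open D3 string is 5 semitones above the open A2, so the same pitch on the D3 string lies at fret 19 − 5 = 14.

14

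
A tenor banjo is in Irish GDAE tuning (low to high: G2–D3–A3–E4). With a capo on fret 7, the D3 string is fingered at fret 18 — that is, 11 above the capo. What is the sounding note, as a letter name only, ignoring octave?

G♯

The capo raises the open D3 by 7 semitones to A3; fretting 11 more gives D3 + 7 + 11 = D3 + 18 semitones, landing on G♯.
(Also written A♭.)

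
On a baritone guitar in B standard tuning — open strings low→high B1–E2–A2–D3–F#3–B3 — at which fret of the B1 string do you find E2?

5

E2 is 5 semitones above the open B1 (B–C–C#–D–D#–E), so it sits at fret 5.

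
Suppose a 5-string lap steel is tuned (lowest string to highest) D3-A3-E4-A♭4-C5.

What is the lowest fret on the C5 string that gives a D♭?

From C5, count semitones up the chromatic scale until reaching D♭: C–Db — 1 step.

1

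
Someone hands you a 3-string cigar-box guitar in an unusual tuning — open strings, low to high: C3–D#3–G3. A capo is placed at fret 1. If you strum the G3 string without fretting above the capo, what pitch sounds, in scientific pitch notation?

G#3

The capo raises the open G3 by 1 semitone to G#3; fretting 0 more gives G3 + 1 + 0 = G3 + 1 semitone = G#3.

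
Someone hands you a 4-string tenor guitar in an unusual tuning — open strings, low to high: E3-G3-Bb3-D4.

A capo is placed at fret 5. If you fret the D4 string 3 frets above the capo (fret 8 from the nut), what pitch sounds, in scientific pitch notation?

Bb4

The capo raises the open D4 by 5 semitones to G4; fretting 3 more gives D4 + 5 + 3 = D4 + 8 semitones = Bb4.
(Also written A#.)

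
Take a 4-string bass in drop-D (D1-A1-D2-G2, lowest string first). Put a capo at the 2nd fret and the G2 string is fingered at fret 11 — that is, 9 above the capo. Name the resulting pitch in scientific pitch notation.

The capo raises the open G2 by 2 semitones to A2; fretting 9 more gives G2 + 2 + 9 = G2 + 11 semitones = F#3.

F#3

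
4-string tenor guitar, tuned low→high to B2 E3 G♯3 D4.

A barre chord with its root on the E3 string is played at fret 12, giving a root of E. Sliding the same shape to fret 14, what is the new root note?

F♯

Moving from fret 12 to fret 14 shifts the root by 2 semitones.
E up 2 semitones is F♯.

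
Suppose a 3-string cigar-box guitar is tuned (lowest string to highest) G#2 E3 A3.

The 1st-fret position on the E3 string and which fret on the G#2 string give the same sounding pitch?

Fret 1 on E3 is MIDI 52 + 1 = 53 (F3). On the G#2 string (open MIDI 44), that pitch is 53 − 44 = fret 9.

9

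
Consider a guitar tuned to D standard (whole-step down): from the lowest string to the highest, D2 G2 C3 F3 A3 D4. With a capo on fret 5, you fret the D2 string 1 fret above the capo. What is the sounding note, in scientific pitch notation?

The capo raises the open D2 by 5 semitones to G2; fretting 1 more gives D2 + 5 + 1 = D2 + 6 semitones = G♯2.
(Also written A♭.)

G♯2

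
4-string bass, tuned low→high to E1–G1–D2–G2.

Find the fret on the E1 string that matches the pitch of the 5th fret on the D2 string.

15

Fret 5 on D2 is MIDI 38 + 5 = 43 (G2). On the E1 string (open MIDI 28), that pitch is 43 − 28 = fret 15.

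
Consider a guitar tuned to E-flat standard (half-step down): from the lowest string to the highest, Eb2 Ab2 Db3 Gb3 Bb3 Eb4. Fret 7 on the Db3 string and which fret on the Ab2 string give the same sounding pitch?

Db3 at fret 7 is Db3 + 7 semitones = Ab3.
The open Ab2 string is 5 semitones below the open Db3, so the same pitch on the Ab2 string lies at fret 7 + 5 = 12.

12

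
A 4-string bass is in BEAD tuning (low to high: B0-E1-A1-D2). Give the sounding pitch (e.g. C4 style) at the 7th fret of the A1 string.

E2

The open A1 string plus 7 semitones: A–A#–B–C–C#–D–D#–E.
The walk passes from B into C once, so the octave number goes from 1 to 2.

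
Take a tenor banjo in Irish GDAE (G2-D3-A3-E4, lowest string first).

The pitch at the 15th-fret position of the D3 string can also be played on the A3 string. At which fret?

8

D3 at fret 15 is D3 + 15 semitones = F4.
The open A3 string is 7 semitones above the open D3, so the same pitch on the A3 string lies at fret 15 − 7 = 8.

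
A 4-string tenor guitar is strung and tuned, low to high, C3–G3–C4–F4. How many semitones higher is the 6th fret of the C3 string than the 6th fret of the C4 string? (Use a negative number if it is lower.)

-12 semitones

C3 at fret 6 → Gb3 (MIDI 54); C4 at fret 6 → Gb4 (MIDI 66).
54 − 66 = -12, so the two pitches are 12 semitones apart.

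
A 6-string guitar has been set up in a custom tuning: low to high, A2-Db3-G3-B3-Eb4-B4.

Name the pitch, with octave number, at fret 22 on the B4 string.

A6

The open B4 string plus 22 semitones: B–C–Db–D–…–G–Ab–A.
The walk passes from B into C 2 times, so the octave number goes from 4 to 6.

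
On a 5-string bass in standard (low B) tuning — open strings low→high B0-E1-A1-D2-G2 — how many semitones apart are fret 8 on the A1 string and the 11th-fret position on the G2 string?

13 semitones

A1 at fret 8 → F2 (MIDI 41); G2 at fret 11 → F#3 (MIDI 54).
41 − 54 = -13, so the two pitches are 13 semitones apart, with F#3 the higher.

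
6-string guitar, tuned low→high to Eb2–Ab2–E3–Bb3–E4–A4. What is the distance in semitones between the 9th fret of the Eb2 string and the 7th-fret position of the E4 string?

23 semitones

Eb2 at fret 9 → C3 (MIDI 48); E4 at fret 7 → B4 (MIDI 71).
48 − 71 = -23, so the two pitches are 23 semitones apart, with B4 the higher.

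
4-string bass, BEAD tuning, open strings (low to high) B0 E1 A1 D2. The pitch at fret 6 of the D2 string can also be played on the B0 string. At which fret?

Fret 6 on D2 is MIDI 38 + 6 = 44 (G♯2). On the B0 string (open MIDI 23), that pitch is 44 − 23 = fret 21.

21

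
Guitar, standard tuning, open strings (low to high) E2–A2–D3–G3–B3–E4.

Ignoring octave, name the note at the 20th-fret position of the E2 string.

Each fret is one semitone, so E2 + 20 = C.

C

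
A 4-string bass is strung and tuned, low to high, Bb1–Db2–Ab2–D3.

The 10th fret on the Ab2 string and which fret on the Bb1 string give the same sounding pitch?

20

Fret 10 on Ab2 is MIDI 44 + 10 = 54 (Gb3). On the Bb1 string (open MIDI 34), that pitch is 54 − 34 = fret 20.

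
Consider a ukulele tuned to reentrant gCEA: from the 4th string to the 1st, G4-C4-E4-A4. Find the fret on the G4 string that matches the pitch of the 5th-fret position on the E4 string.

Fret 5 on E4 is MIDI 64 + 5 = 69 (A4). On the G4 string (open MIDI 67), that pitch is 69 − 67 = fret 2.

2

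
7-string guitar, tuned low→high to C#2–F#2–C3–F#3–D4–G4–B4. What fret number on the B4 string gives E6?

E6 is 17 semitones above the open B4 (B–C–C#–D–…–D–D#–E), so it sits at fret 17.

17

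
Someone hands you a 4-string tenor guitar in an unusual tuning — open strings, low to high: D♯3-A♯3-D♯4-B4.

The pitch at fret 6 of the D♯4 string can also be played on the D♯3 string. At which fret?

18

Fret 6 on D♯4 is MIDI 63 + 6 = 69 (A4). On the D♯3 string (open MIDI 51), that pitch is 69 − 51 = fret 18.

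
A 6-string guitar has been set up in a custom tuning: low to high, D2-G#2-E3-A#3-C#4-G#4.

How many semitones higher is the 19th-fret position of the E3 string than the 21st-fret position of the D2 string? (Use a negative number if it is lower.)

12 semitones

E3 at fret 19 → B4 (MIDI 71); D2 at fret 21 → B3 (MIDI 59).
71 − 59 = 12, so the two pitches are 12 semitones apart.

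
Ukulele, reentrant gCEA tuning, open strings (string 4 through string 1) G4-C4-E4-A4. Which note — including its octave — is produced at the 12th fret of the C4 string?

C5

Each fret is one semitone, so C4 + 12 = C5.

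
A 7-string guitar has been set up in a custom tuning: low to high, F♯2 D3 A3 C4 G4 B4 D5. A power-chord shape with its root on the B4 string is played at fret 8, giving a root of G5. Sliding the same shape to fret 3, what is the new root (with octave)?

D5

Moving from fret 8 to fret 3 shifts the root by -5 semitones.
G5 down 5 semitones is D5.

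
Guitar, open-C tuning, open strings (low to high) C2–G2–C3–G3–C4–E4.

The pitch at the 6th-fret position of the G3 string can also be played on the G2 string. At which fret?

18

G3 at fret 6 is G3 + 6 semitones = C#4.
The open G2 string is 12 semitones below the open G3, so the same pitch on the G2 string lies at fret 6 + 12 = 18.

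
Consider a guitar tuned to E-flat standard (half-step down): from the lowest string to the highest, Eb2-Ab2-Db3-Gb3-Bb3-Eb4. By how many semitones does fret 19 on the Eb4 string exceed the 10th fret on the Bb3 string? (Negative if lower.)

Eb4 at fret 19 → Bb5 (MIDI 82); Bb3 at fret 10 → Ab4 (MIDI 68).
82 − 68 = 14, so the two pitches are 14 semitones apart.

14 semitones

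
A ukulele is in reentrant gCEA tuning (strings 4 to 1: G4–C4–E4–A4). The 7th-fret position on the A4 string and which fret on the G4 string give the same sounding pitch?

A4 at fret 7 is A4 + 7 semitones = E5.
The open G4 string is 2 semitones below the open A4, so the same pitch on the G4 string lies at fret 7 + 2 = 9.

9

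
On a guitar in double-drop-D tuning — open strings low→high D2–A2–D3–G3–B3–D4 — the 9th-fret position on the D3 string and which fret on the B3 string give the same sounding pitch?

0

D3 at fret 9 is D3 + 9 semitones = B3.
The open B3 string is 9 semitones above the open D3, so the same pitch on the B3 string lies at fret 9 − 9 = 0.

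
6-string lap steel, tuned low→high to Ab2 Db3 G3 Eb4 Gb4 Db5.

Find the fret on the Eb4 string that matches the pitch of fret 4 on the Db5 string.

Db5 at fret 4 is Db5 + 4 semitones = F5.
The open Eb4 string is 10 semitones below the open Db5, so the same pitch on the Eb4 string lies at fret 4 + 10 = 14.

14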